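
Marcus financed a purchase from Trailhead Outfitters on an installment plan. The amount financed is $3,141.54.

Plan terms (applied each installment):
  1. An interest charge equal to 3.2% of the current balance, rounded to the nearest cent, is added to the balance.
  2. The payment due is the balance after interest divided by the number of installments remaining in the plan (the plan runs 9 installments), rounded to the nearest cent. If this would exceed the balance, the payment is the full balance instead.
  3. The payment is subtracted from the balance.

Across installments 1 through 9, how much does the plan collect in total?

$3,689.57

Installment 1: opening $3,141.54; interest $100.53 → $3,242.07; payment $360.23; balance $2,881.84
Installment 2: opening $2,881.84; interest $92.22 → $2,974.06; payment $371.76; balance $2,602.30
Installment 3: opening $2,602.30; interest $83.27 → $2,685.57; payment $383.65; balance $2,301.92
Installment 4: opening $2,301.92; interest $73.66 → $2,375.58; payment $395.93; balance $1,979.65
Installment 5: opening $1,979.65; interest $63.35 → $2,043.00; payment $408.60; balance $1,634.40
Installment 6: opening $1,634.40; interest $52.30 → $1,686.70; payment $421.68; balance $1,265.02
Installment 7: opening $1,265.02; interest $40.48 → $1,305.50; payment $435.17; balance $870.33
Installment 8: opening $870.33; interest $27.85 → $898.18; payment $449.09; balance $449.09
Installment 9: opening $449.09; interest $14.37 → $463.46; payment $463.46; balance $0.00
Total paid: $3,689.57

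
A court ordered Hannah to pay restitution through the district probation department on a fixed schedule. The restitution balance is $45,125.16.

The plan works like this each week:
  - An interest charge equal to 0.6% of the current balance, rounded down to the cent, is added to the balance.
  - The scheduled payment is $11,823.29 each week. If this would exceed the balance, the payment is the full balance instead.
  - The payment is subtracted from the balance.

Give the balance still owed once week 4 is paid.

Week 1: opening $45,125.16; interest $270.75 → $45,395.91; payment $11,823.29; balance $33,572.62
Week 2: opening $33,572.62; interest $201.43 → $33,774.05; payment $11,823.29; balance $21,950.76
Week 3: opening $21,950.76; interest $131.70 → $22,082.46; payment $11,823.29; balance $10,259.17
Week 4: opening $10,259.17; interest $61.55 → $10,320.72; payment $10,320.72; balance $0.00

$0.00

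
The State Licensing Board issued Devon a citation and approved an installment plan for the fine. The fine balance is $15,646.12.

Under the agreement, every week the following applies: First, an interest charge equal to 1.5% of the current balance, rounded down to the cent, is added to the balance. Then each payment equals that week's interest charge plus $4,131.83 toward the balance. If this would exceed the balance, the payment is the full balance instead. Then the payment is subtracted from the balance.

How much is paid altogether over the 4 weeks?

Week 1: opening $15,646.12; interest $234.69 → $15,880.81; payment $4,366.52; balance $11,514.29
Week 2: opening $11,514.29; interest $172.71 → $11,687.00; payment $4,304.54; balance $7,382.46
Week 3: opening $7,382.46; interest $110.73 → $7,493.19; payment $4,242.56; balance $3,250.63
Week 4: opening $3,250.63; interest $48.75 → $3,299.38; payment $3,299.38; balance $0.00
Total paid: $16,213.00

$16,213.00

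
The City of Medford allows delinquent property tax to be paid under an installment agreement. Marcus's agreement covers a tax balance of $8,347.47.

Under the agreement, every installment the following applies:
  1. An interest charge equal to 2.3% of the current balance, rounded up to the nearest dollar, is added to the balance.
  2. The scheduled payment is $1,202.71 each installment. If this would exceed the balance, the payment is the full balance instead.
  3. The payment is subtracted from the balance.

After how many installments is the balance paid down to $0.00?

Installment 1: opening $8,347.47; interest $192.00 → $8,539.47; payment $1,202.71; balance $7,336.76
Installment 2: opening $7,336.76; interest $169.00 → $7,505.76; payment $1,202.71; balance $6,303.05
Installment 3: opening $6,303.05; interest $145.00 → $6,448.05; payment $1,202.71; balance $5,245.34
Installment 4: opening $5,245.34; interest $121.00 → $5,366.34; payment $1,202.71; balance $4,163.63
Installment 5: opening $4,163.63; interest $96.00 → $4,259.63; payment $1,202.71; balance $3,056.92
Installment 6: opening $3,056.92; interest $71.00 → $3,127.92; payment $1,202.71; balance $1,925.21
Installment 7: opening $1,925.21; interest $45.00 → $1,970.21; payment $1,202.71; balance $767.50
Installment 8: opening $767.50; interest $18.00 → $785.50; payment $785.50; balance $0.00
Balance reaches $0.00 in installment 8.

8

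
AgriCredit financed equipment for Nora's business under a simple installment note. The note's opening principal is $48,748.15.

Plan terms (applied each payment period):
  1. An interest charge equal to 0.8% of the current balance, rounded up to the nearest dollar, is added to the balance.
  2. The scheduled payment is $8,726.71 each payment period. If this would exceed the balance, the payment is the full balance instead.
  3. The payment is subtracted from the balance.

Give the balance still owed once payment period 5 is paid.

$6,395.60

Payment period 1: $48,748.15 +$390.00 interest = $49,138.15; pay $8,726.71 → $40,411.44
Payment period 2: $40,411.44 +$324.00 interest = $40,735.44; pay $8,726.71 → $32,008.73
Payment period 3: $32,008.73 +$257.00 interest = $32,265.73; pay $8,726.71 → $23,539.02
Payment period 4: $23,539.02 +$189.00 interest = $23,728.02; pay $8,726.71 → $15,001.31
Payment period 5: $15,001.31 +$121.00 interest = $15,122.31; pay $8,726.71 → $6,395.60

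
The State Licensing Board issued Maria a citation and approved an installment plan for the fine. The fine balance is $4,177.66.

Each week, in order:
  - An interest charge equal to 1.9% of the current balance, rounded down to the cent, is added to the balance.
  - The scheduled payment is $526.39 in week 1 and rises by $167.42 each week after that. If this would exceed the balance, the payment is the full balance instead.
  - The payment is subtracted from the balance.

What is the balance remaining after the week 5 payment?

$149.69

Week 1: opening $4,177.66; interest $79.37 → $4,257.03; payment $526.39; balance $3,730.64
Week 2: opening $3,730.64; interest $70.88 → $3,801.52; payment $693.81; balance $3,107.71
Week 3: opening $3,107.71; interest $59.04 → $3,166.75; payment $861.23; balance $2,305.52
Week 4: opening $2,305.52; interest $43.80 → $2,349.32; payment $1,028.65; balance $1,320.67
Week 5: opening $1,320.67; interest $25.09 → $1,345.76; payment $1,196.07; balance $149.69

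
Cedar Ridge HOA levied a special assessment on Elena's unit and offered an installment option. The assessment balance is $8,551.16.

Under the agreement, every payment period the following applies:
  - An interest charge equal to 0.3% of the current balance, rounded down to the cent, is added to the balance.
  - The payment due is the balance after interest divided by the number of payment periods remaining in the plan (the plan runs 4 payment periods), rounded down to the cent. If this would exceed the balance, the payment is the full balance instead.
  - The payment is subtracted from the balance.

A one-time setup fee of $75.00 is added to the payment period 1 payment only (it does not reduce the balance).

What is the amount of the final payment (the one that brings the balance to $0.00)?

Payment period 1: opening $8,551.16; interest $25.65 → $8,576.81; payment $2,144.20 (+ $75.00 fee); balance $6,432.61
Payment period 2: opening $6,432.61; interest $19.29 → $6,451.90; payment $2,150.63; balance $4,301.27
Payment period 3: opening $4,301.27; interest $12.90 → $4,314.17; payment $2,157.08; balance $2,157.09
Payment period 4: opening $2,157.09; interest $6.47 → $2,163.56; payment $2,163.56; balance $0.00

$2,163.56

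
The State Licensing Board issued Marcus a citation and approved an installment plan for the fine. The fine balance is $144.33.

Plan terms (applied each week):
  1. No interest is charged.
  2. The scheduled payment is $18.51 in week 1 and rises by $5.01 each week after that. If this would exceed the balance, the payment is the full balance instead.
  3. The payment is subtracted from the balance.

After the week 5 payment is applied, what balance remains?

$1.68

Week 1: $144.33 − $18.51 → $125.82
Week 2: $125.82 − $23.52 → $102.30
Week 3: $102.30 − $28.53 → $73.77
Week 4: $73.77 − $33.54 → $40.23
Week 5: $40.23 − $38.55 → $1.68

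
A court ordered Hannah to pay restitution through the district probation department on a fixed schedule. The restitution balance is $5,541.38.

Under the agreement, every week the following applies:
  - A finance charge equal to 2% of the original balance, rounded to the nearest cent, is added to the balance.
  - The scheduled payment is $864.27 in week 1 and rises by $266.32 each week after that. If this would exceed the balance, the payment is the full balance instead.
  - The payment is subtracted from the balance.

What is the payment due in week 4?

Week 1: $5,541.38 +$110.83 interest = $5,652.21; pay $864.27 → $4,787.94
Week 2: $4,787.94 +$110.83 interest = $4,898.77; pay $1,130.59 → $3,768.18
Week 3: $3,768.18 +$110.83 interest = $3,879.01; pay $1,396.91 → $2,482.10
Week 4: $2,482.10 +$110.83 interest = $2,592.93; pay $1,663.23 → $929.70

$1,663.23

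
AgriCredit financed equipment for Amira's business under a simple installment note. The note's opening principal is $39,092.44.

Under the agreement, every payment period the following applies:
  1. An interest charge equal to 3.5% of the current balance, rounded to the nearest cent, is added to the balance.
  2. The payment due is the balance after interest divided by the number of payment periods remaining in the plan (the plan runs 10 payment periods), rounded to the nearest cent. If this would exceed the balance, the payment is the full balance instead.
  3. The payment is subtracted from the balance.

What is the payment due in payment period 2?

Payment period 1: $39,092.44 +$1,368.24 interest = $40,460.68; pay $4,046.07 → $36,414.61
Payment period 2: $36,414.61 +$1,274.51 interest = $37,689.12; pay $4,187.68 → $33,501.44

$4,187.68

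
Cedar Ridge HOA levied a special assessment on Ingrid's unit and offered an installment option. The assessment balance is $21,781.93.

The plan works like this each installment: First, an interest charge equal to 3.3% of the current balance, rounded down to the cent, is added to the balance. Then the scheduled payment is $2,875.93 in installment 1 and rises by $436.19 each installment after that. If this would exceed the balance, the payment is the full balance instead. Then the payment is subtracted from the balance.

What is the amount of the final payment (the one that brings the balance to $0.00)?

$914.45

Installment 1: $21,781.93 +$718.80 interest = $22,500.73; pay $2,875.93 → $19,624.80
Installment 2: $19,624.80 +$647.61 interest = $20,272.41; pay $3,312.12 → $16,960.29
Installment 3: $16,960.29 +$559.68 interest = $17,519.97; pay $3,748.31 → $13,771.66
Installment 4: $13,771.66 +$454.46 interest = $14,226.12; pay $4,184.50 → $10,041.62
Installment 5: $10,041.62 +$331.37 interest = $10,372.99; pay $4,620.69 → $5,752.30
Installment 6: $5,752.30 +$189.82 interest = $5,942.12; pay $5,056.88 → $885.24
Installment 7: $885.24 +$29.21 interest = $914.45; pay $914.45 → $0.00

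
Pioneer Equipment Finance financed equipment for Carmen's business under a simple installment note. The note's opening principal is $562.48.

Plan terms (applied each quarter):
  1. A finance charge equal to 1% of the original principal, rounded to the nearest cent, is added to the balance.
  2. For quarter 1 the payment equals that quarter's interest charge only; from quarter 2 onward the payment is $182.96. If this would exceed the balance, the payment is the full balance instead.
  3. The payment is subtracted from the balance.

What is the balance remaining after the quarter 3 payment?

$207.80

Quarter 1: opening $562.48; interest $5.62 → $568.10; payment $5.62; balance $562.48
Quarter 2: opening $562.48; interest $5.62 → $568.10; payment $182.96; balance $385.14
Quarter 3: opening $385.14; interest $5.62 → $390.76; payment $182.96; balance $207.80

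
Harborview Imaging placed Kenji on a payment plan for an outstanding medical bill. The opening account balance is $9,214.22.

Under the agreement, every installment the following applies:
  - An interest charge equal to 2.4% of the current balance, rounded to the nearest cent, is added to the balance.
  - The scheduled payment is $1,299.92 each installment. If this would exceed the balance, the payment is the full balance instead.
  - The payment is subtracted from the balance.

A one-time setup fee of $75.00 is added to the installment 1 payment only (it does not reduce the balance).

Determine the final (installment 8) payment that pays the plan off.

$1,123.10

Installment 1: $9,214.22 +$221.14 interest = $9,435.36; pay $1,299.92 (+ $75.00 fee) → $8,135.44
Installment 2: $8,135.44 +$195.25 interest = $8,330.69; pay $1,299.92 → $7,030.77
Installment 3: $7,030.77 +$168.74 interest = $7,199.51; pay $1,299.92 → $5,899.59
Installment 4: $5,899.59 +$141.59 interest = $6,041.18; pay $1,299.92 → $4,741.26
Installment 5: $4,741.26 +$113.79 interest = $4,855.05; pay $1,299.92 → $3,555.13
Installment 6: $3,555.13 +$85.32 interest = $3,640.45; pay $1,299.92 → $2,340.53
Installment 7: $2,340.53 +$56.17 interest = $2,396.70; pay $1,299.92 → $1,096.78
Installment 8: $1,096.78 +$26.32 interest = $1,123.10; pay $1,123.10 → $0.00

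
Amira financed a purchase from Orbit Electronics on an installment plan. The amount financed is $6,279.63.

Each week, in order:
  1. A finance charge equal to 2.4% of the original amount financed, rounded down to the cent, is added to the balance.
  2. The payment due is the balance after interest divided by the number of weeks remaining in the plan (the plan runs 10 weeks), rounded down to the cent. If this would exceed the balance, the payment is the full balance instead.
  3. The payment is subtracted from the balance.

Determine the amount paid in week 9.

$918.68

Week 1: $6,279.63 +$150.71 interest = $6,430.34; pay $643.03 → $5,787.31
Week 2: $5,787.31 +$150.71 interest = $5,938.02; pay $659.78 → $5,278.24
Week 3: $5,278.24 +$150.71 interest = $5,428.95; pay $678.61 → $4,750.34
Week 4: $4,750.34 +$150.71 interest = $4,901.05; pay $700.15 → $4,200.90
Week 5: $4,200.90 +$150.71 interest = $4,351.61; pay $725.26 → $3,626.35
Week 6: $3,626.35 +$150.71 interest = $3,777.06; pay $755.41 → $3,021.65
Week 7: $3,021.65 +$150.71 interest = $3,172.36; pay $793.09 → $2,379.27
Week 8: $2,379.27 +$150.71 interest = $2,529.98; pay $843.32 → $1,686.66
Week 9: $1,686.66 +$150.71 interest = $1,837.37; pay $918.68 → $918.69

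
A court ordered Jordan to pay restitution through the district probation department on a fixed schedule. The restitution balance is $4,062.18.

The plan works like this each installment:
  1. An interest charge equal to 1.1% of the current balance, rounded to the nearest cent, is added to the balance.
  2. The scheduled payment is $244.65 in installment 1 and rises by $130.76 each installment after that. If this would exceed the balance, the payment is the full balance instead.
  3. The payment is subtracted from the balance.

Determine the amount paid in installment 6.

# | Opening | Interest | Payment | End bal
1 | $4,062.18 | $44.68 | $244.65 | $3,862.21
2 | $3,862.21 | $42.48 | $375.41 | $3,529.28
3 | $3,529.28 | $38.82 | $506.17 | $3,061.93
4 | $3,061.93 | $33.68 | $636.93 | $2,458.68
5 | $2,458.68 | $27.05 | $767.69 | $1,718.04
6 | $1,718.04 | $18.90 | $898.45 | $838.49

$898.45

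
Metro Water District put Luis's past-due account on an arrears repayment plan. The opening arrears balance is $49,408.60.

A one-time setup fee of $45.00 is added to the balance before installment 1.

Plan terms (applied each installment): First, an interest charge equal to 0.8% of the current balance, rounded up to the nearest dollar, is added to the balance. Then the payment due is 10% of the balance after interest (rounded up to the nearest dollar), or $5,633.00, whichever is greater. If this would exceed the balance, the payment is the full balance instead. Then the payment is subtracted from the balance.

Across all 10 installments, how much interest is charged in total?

$2,035.00

# | Opening | Interest | Payment | End bal
1 | $49,453.60 | $396.00 | $5,633.00 | $44,216.60
2 | $44,216.60 | $354.00 | $5,633.00 | $38,937.60
3 | $38,937.60 | $312.00 | $5,633.00 | $33,616.60
4 | $33,616.60 | $269.00 | $5,633.00 | $28,252.60
5 | $28,252.60 | $227.00 | $5,633.00 | $22,846.60
6 | $22,846.60 | $183.00 | $5,633.00 | $17,396.60
7 | $17,396.60 | $140.00 | $5,633.00 | $11,903.60
8 | $11,903.60 | $96.00 | $5,633.00 | $6,366.60
9 | $6,366.60 | $51.00 | $5,633.00 | $784.60
10 | $784.60 | $7.00 | $791.60 | $0.00
Total interest: $396.00 + $354.00 + $312.00 + $269.00 + $227.00 + $183.00 + $140.00 + $96.00 + $51.00 + $7.00 = $2,035.00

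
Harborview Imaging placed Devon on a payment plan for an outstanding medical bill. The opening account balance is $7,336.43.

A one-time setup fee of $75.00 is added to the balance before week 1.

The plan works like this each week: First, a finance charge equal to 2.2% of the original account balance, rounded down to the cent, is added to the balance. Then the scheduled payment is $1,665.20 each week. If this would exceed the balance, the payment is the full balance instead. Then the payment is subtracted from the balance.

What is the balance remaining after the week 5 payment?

$0.00

Week 1: $7,411.43 +$161.40 interest = $7,572.83; pay $1,665.20 → $5,907.63
Week 2: $5,907.63 +$161.40 interest = $6,069.03; pay $1,665.20 → $4,403.83
Week 3: $4,403.83 +$161.40 interest = $4,565.23; pay $1,665.20 → $2,900.03
Week 4: $2,900.03 +$161.40 interest = $3,061.43; pay $1,665.20 → $1,396.23
Week 5: $1,396.23 +$161.40 interest = $1,557.63; pay $1,557.63 → $0.00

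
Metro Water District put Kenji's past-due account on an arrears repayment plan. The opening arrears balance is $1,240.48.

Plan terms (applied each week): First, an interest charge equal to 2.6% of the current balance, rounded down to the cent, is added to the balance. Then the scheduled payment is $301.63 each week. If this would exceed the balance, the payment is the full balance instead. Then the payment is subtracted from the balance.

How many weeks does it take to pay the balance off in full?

5

Week 1: opening $1,240.48; interest $32.25 → $1,272.73; payment $301.63; balance $971.10
Week 2: opening $971.10; interest $25.24 → $996.34; payment $301.63; balance $694.71
Week 3: opening $694.71; interest $18.06 → $712.77; payment $301.63; balance $411.14
Week 4: opening $411.14; interest $10.68 → $421.82; payment $301.63; balance $120.19
Week 5: opening $120.19; interest $3.12 → $123.31; payment $123.31; balance $0.00
Balance reaches $0.00 in week 5.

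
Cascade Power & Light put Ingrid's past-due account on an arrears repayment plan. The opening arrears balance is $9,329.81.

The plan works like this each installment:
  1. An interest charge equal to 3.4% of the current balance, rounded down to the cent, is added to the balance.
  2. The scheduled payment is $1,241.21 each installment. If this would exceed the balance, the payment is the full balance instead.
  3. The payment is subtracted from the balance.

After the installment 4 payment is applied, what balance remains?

Installment 1: $9,329.81 +$317.21 interest = $9,647.02; pay $1,241.21 → $8,405.81
Installment 2: $8,405.81 +$285.79 interest = $8,691.60; pay $1,241.21 → $7,450.39
Installment 3: $7,450.39 +$253.31 interest = $7,703.70; pay $1,241.21 → $6,462.49
Installment 4: $6,462.49 +$219.72 interest = $6,682.21; pay $1,241.21 → $5,441.00

$5,441.00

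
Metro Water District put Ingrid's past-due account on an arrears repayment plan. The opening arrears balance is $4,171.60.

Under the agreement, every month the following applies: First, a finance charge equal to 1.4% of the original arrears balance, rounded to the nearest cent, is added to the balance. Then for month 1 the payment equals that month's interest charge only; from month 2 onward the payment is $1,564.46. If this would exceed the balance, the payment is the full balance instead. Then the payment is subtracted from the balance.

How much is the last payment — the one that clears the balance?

Month 1: $4,171.60 +$58.40 interest = $4,230.00; pay $58.40 → $4,171.60
Month 2: $4,171.60 +$58.40 interest = $4,230.00; pay $1,564.46 → $2,665.54
Month 3: $2,665.54 +$58.40 interest = $2,723.94; pay $1,564.46 → $1,159.48
Month 4: $1,159.48 +$58.40 interest = $1,217.88; pay $1,217.88 → $0.00

$1,217.88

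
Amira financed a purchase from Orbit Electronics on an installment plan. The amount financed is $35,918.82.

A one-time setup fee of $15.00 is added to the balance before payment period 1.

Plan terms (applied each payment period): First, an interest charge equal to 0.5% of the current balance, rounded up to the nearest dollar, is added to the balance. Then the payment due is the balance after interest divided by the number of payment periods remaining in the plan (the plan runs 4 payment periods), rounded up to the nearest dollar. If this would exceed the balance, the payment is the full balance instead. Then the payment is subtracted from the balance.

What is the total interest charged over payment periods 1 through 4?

$453.00

Payment period 1: opening $35,933.82; interest $180.00 → $36,113.82; payment $9,029.00; balance $27,084.82
Payment period 2: opening $27,084.82; interest $136.00 → $27,220.82; payment $9,074.00; balance $18,146.82
Payment period 3: opening $18,146.82; interest $91.00 → $18,237.82; payment $9,119.00; balance $9,118.82
Payment period 4: opening $9,118.82; interest $46.00 → $9,164.82; payment $9,164.82; balance $0.00
Total interest: $180.00 + $136.00 + $91.00 + $46.00 = $453.00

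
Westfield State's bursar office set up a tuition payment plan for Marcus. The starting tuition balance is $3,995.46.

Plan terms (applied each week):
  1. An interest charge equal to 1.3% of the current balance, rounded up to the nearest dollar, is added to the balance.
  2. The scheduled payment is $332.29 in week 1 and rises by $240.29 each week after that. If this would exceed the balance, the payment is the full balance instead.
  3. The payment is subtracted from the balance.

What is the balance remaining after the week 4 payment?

$1,399.56

Week 1: $3,995.46 +$52.00 interest = $4,047.46; pay $332.29 → $3,715.17
Week 2: $3,715.17 +$49.00 interest = $3,764.17; pay $572.58 → $3,191.59
Week 3: $3,191.59 +$42.00 interest = $3,233.59; pay $812.87 → $2,420.72
Week 4: $2,420.72 +$32.00 interest = $2,452.72; pay $1,053.16 → $1,399.56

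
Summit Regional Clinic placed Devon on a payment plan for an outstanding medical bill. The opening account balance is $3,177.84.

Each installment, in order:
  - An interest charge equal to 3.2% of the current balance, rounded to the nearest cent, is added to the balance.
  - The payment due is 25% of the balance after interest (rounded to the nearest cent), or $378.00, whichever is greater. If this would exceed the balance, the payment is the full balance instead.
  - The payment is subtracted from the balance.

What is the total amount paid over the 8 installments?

Installment 1: $3,177.84 +$101.69 interest = $3,279.53; pay $819.88 → $2,459.65
Installment 2: $2,459.65 +$78.71 interest = $2,538.36; pay $634.59 → $1,903.77
Installment 3: $1,903.77 +$60.92 interest = $1,964.69; pay $491.17 → $1,473.52
Installment 4: $1,473.52 +$47.15 interest = $1,520.67; pay $380.17 → $1,140.50
Installment 5: $1,140.50 +$36.50 interest = $1,177.00; pay $378.00 → $799.00
Installment 6: $799.00 +$25.57 interest = $824.57; pay $378.00 → $446.57
Installment 7: $446.57 +$14.29 interest = $460.86; pay $378.00 → $82.86
Installment 8: $82.86 +$2.65 interest = $85.51; pay $85.51 → $0.00
Total paid: $3,545.32

$3,545.32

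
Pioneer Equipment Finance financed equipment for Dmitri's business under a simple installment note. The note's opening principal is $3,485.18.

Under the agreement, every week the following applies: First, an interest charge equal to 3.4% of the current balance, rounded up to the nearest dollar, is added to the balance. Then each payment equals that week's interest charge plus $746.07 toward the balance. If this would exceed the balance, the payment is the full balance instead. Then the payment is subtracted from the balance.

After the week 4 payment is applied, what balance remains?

# | Opening | Interest | Payment | End bal
1 | $3,485.18 | $119.00 | $865.07 | $2,739.11
2 | $2,739.11 | $94.00 | $840.07 | $1,993.04
3 | $1,993.04 | $68.00 | $814.07 | $1,246.97
4 | $1,246.97 | $43.00 | $789.07 | $500.90

$500.90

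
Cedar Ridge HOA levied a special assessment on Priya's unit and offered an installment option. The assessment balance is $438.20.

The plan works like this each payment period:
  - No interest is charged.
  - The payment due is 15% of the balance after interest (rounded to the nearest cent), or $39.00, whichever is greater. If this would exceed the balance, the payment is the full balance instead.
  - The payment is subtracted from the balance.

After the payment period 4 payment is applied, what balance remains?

Payment period 1: $438.20 − $65.73 → $372.47
Payment period 2: $372.47 − $55.87 → $316.60
Payment period 3: $316.60 − $47.49 → $269.11
Payment period 4: $269.11 − $40.37 → $228.74

$228.74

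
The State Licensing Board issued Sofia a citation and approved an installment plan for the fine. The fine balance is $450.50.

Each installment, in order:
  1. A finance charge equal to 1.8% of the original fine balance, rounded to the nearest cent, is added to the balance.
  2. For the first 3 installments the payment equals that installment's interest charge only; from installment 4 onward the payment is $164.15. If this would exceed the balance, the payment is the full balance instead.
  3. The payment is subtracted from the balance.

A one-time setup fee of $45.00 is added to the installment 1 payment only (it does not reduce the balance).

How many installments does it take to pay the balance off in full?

Installment 1: $450.50 +$8.11 interest = $458.61; pay $8.11 (+ $45.00 fee) → $450.50
Installment 2: $450.50 +$8.11 interest = $458.61; pay $8.11 → $450.50
Installment 3: $450.50 +$8.11 interest = $458.61; pay $8.11 → $450.50
Installment 4: $450.50 +$8.11 interest = $458.61; pay $164.15 → $294.46
Installment 5: $294.46 +$8.11 interest = $302.57; pay $164.15 → $138.42
Installment 6: $138.42 +$8.11 interest = $146.53; pay $146.53 → $0.00
Balance reaches $0.00 in installment 6.

6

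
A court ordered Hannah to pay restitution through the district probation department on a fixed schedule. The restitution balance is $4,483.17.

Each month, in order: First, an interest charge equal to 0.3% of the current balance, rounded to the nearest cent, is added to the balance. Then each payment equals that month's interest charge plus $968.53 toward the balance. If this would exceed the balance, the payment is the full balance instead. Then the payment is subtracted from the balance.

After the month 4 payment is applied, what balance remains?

$609.05

Month 1: $4,483.17 +$13.45 interest = $4,496.62; pay $981.98 → $3,514.64
Month 2: $3,514.64 +$10.54 interest = $3,525.18; pay $979.07 → $2,546.11
Month 3: $2,546.11 +$7.64 interest = $2,553.75; pay $976.17 → $1,577.58
Month 4: $1,577.58 +$4.73 interest = $1,582.31; pay $973.26 → $609.05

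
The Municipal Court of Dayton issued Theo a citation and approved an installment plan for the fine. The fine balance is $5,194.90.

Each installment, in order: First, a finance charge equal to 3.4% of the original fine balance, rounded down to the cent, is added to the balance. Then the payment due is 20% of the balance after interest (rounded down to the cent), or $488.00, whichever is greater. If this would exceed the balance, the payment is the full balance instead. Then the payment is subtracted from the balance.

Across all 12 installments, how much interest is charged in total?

Installment 1: $5,194.90 +$176.62 interest = $5,371.52; pay $1,074.30 → $4,297.22
Installment 2: $4,297.22 +$176.62 interest = $4,473.84; pay $894.76 → $3,579.08
Installment 3: $3,579.08 +$176.62 interest = $3,755.70; pay $751.14 → $3,004.56
Installment 4: $3,004.56 +$176.62 interest = $3,181.18; pay $636.23 → $2,544.95
Installment 5: $2,544.95 +$176.62 interest = $2,721.57; pay $544.31 → $2,177.26
Installment 6: $2,177.26 +$176.62 interest = $2,353.88; pay $488.00 → $1,865.88
Installment 7: $1,865.88 +$176.62 interest = $2,042.50; pay $488.00 → $1,554.50
Installment 8: $1,554.50 +$176.62 interest = $1,731.12; pay $488.00 → $1,243.12
Installment 9: $1,243.12 +$176.62 interest = $1,419.74; pay $488.00 → $931.74
Installment 10: $931.74 +$176.62 interest = $1,108.36; pay $488.00 → $620.36
Installment 11: $620.36 +$176.62 interest = $796.98; pay $488.00 → $308.98
Installment 12: $308.98 +$176.62 interest = $485.60; pay $485.60 → $0.00
Total interest: $176.62 + $176.62 + $176.62 + $176.62 + $176.62 + $176.62 + $176.62 + $176.62 + $176.62 + $176.62 + $176.62 + $176.62 = $2,119.44

$2,119.44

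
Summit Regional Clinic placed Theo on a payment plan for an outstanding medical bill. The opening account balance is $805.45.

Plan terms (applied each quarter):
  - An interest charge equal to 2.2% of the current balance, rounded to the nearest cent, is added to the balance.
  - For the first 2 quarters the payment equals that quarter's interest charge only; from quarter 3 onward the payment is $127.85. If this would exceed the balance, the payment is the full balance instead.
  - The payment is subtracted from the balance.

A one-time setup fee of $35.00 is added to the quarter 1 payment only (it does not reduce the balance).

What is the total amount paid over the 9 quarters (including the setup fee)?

$947.14

Quarter 1: opening $805.45; interest $17.72 → $823.17; payment $17.72 (+ $35.00 fee); balance $805.45
Quarter 2: opening $805.45; interest $17.72 → $823.17; payment $17.72; balance $805.45
Quarter 3: opening $805.45; interest $17.72 → $823.17; payment $127.85; balance $695.32
Quarter 4: opening $695.32; interest $15.30 → $710.62; payment $127.85; balance $582.77
Quarter 5: opening $582.77; interest $12.82 → $595.59; payment $127.85; balance $467.74
Quarter 6: opening $467.74; interest $10.29 → $478.03; payment $127.85; balance $350.18
Quarter 7: opening $350.18; interest $7.70 → $357.88; payment $127.85; balance $230.03
Quarter 8: opening $230.03; interest $5.06 → $235.09; payment $127.85; balance $107.24
Quarter 9: opening $107.24; interest $2.36 → $109.60; payment $109.60; balance $0.00
Total paid: $947.14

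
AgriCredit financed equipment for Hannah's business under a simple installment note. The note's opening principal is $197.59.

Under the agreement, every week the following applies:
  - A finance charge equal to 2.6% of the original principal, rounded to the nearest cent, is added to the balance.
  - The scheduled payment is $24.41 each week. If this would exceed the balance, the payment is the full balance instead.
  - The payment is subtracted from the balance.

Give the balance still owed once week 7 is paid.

Week 1: $197.59 +$5.14 interest = $202.73; pay $24.41 → $178.32
Week 2: $178.32 +$5.14 interest = $183.46; pay $24.41 → $159.05
Week 3: $159.05 +$5.14 interest = $164.19; pay $24.41 → $139.78
Week 4: $139.78 +$5.14 interest = $144.92; pay $24.41 → $120.51
Week 5: $120.51 +$5.14 interest = $125.65; pay $24.41 → $101.24
Week 6: $101.24 +$5.14 interest = $106.38; pay $24.41 → $81.97
Week 7: $81.97 +$5.14 interest = $87.11; pay $24.41 → $62.70

$62.70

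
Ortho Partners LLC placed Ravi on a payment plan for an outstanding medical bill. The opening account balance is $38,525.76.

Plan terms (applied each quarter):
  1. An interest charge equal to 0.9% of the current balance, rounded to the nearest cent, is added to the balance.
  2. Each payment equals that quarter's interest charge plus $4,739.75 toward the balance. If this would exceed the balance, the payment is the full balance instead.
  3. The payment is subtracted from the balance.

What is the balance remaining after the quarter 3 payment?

$24,306.51

# | Opening | Interest | Payment | End bal
1 | $38,525.76 | $346.73 | $5,086.48 | $33,786.01
2 | $33,786.01 | $304.07 | $5,043.82 | $29,046.26
3 | $29,046.26 | $261.42 | $5,001.17 | $24,306.51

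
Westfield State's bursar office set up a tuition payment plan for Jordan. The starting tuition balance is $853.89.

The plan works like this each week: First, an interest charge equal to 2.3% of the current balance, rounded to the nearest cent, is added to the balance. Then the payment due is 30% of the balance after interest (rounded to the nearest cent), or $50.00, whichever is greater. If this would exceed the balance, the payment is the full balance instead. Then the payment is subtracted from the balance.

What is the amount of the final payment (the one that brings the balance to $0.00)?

Week 1: $853.89 +$19.64 interest = $873.53; pay $262.06 → $611.47
Week 2: $611.47 +$14.06 interest = $625.53; pay $187.66 → $437.87
Week 3: $437.87 +$10.07 interest = $447.94; pay $134.38 → $313.56
Week 4: $313.56 +$7.21 interest = $320.77; pay $96.23 → $224.54
Week 5: $224.54 +$5.16 interest = $229.70; pay $68.91 → $160.79
Week 6: $160.79 +$3.70 interest = $164.49; pay $50.00 → $114.49
Week 7: $114.49 +$2.63 interest = $117.12; pay $50.00 → $67.12
Week 8: $67.12 +$1.54 interest = $68.66; pay $50.00 → $18.66
Week 9: $18.66 +$0.43 interest = $19.09; pay $19.09 → $0.00

$19.09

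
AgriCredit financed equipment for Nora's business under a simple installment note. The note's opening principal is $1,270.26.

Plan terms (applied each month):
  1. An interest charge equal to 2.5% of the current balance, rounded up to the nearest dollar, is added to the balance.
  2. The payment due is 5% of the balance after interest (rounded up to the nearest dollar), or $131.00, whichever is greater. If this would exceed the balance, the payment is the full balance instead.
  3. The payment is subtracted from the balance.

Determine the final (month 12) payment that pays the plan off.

$39.26

Month 1: $1,270.26 +$32.00 interest = $1,302.26; pay $131.00 → $1,171.26
Month 2: $1,171.26 +$30.00 interest = $1,201.26; pay $131.00 → $1,070.26
Month 3: $1,070.26 +$27.00 interest = $1,097.26; pay $131.00 → $966.26
Month 4: $966.26 +$25.00 interest = $991.26; pay $131.00 → $860.26
Month 5: $860.26 +$22.00 interest = $882.26; pay $131.00 → $751.26
Month 6: $751.26 +$19.00 interest = $770.26; pay $131.00 → $639.26
Month 7: $639.26 +$16.00 interest = $655.26; pay $131.00 → $524.26
Month 8: $524.26 +$14.00 interest = $538.26; pay $131.00 → $407.26
Month 9: $407.26 +$11.00 interest = $418.26; pay $131.00 → $287.26
Month 10: $287.26 +$8.00 interest = $295.26; pay $131.00 → $164.26
Month 11: $164.26 +$5.00 interest = $169.26; pay $131.00 → $38.26
Month 12: $38.26 +$1.00 interest = $39.26; pay $39.26 → $0.00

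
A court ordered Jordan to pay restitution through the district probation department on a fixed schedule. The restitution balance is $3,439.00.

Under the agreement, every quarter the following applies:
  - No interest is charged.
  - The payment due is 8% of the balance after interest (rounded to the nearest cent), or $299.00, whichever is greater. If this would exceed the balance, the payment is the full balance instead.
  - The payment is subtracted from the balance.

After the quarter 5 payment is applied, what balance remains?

$1,944.00

Quarter 1: opening $3,439.00; payment $299.00; balance $3,140.00
Quarter 2: opening $3,140.00; payment $299.00; balance $2,841.00
Quarter 3: opening $2,841.00; payment $299.00; balance $2,542.00
Quarter 4: opening $2,542.00; payment $299.00; balance $2,243.00
Quarter 5: opening $2,243.00; payment $299.00; balance $1,944.00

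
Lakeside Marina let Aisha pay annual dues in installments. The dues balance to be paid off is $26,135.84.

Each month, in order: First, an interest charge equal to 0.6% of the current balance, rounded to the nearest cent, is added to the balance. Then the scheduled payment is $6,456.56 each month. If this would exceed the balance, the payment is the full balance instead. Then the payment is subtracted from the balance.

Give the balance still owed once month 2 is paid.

$13,498.56

# | Opening | Interest | Payment | End bal
1 | $26,135.84 | $156.82 | $6,456.56 | $19,836.10
2 | $19,836.10 | $119.02 | $6,456.56 | $13,498.56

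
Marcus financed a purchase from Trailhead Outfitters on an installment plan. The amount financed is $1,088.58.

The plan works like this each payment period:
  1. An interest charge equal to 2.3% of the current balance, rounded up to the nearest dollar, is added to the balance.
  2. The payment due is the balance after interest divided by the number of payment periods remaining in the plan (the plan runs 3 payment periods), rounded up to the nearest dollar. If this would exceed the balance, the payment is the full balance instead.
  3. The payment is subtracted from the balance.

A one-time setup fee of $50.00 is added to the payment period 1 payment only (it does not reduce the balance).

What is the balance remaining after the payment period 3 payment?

Payment period 1: opening $1,088.58; interest $26.00 → $1,114.58; payment $372.00 (+ $50.00 fee); balance $742.58
Payment period 2: opening $742.58; interest $18.00 → $760.58; payment $381.00; balance $379.58
Payment period 3: opening $379.58; interest $9.00 → $388.58; payment $388.58; balance $0.00

$0.00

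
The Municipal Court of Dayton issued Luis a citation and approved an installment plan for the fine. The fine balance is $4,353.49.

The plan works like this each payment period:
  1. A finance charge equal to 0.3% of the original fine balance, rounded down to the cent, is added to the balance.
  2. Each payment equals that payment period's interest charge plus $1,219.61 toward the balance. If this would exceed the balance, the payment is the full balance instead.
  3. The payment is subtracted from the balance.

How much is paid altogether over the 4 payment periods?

$4,405.73

Payment period 1: opening $4,353.49; interest $13.06 → $4,366.55; payment $1,232.67; balance $3,133.88
Payment period 2: opening $3,133.88; interest $13.06 → $3,146.94; payment $1,232.67; balance $1,914.27
Payment period 3: opening $1,914.27; interest $13.06 → $1,927.33; payment $1,232.67; balance $694.66
Payment period 4: opening $694.66; interest $13.06 → $707.72; payment $707.72; balance $0.00
Total paid: $4,405.73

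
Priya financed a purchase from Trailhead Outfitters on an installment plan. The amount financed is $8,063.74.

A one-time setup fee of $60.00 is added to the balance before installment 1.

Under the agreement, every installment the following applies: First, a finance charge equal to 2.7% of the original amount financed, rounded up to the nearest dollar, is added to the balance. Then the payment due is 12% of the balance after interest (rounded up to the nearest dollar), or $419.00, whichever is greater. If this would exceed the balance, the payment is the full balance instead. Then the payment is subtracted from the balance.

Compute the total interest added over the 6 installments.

Installment 1: opening $8,123.74; interest $218.00 → $8,341.74; payment $1,002.00; balance $7,339.74
Installment 2: opening $7,339.74; interest $218.00 → $7,557.74; payment $907.00; balance $6,650.74
Installment 3: opening $6,650.74; interest $218.00 → $6,868.74; payment $825.00; balance $6,043.74
Installment 4: opening $6,043.74; interest $218.00 → $6,261.74; payment $752.00; balance $5,509.74
Installment 5: opening $5,509.74; interest $218.00 → $5,727.74; payment $688.00; balance $5,039.74
Installment 6: opening $5,039.74; interest $218.00 → $5,257.74; payment $631.00; balance $4,626.74
Total interest: $218.00 + $218.00 + $218.00 + $218.00 + $218.00 + $218.00 = $1,308.00

$1,308.00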